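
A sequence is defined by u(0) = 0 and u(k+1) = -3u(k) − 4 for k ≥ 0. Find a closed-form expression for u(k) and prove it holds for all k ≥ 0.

Claim: u(k) = (-3)^k − 1.

Base case: u(0) = 0, and (-3)^0 − 1 = 1 − 1 = 0.
Assume u(m) = (-3)^m − 1 for some m ≥ 0.
Then u(m+1) = -3u(m) − 4 = -3·((-3)^m − 1) − 4 = -3·(-3)^m + 3 − 4 = (-3)^{m+1} − 1.
This completes the inductive step, so u(k) = (-3)^k − 1 for all k ≥ 0.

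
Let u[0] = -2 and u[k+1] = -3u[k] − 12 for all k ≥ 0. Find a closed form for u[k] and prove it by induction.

Claim: u[k] = (-3)^k − 3.

Base case: u[0] = -2, and (-3)^0 − 3 = 1 − 3 = -2.
Assume u[j] = (-3)^j − 3 for some j ≥ 0.
Then u[j+1] = -3u[j] − 12 = -3·((-3)^j − 3) − 12 = -3·(-3)^j + 9 − 12 = (-3)^{j+1} − 3.
By induction, u[k] = (-3)^k − 3 for all k ≥ 0.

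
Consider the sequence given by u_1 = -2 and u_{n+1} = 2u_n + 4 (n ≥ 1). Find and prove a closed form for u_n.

Claim: u_n = 2^n − 4.

Base case: u_1 = -2, and 2^1 − 4 = 2 − 4 = -2.
Assume u_j = 2^j − 4 for some j ≥ 1.
Then u_{j+1} = 2u_j + 4 = 2·(2^j − 4) + 4 = 2^{j+1} − 8 + 4 = 2^{j+1} − 4.
So the formula holds for j+1, and by induction u_n = 2^n − 4 for all n ≥ 1.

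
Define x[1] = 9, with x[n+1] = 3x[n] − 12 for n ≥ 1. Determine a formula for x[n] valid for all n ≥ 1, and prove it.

Claim: x[n] = 3^n + 6.

Base case: x[1] = 9, and 3^1 + 6 = 3 + 6 = 9.
Assume x[r] = 3^r + 6 for some r ≥ 1.
Then x[r+1] = 3x[r] − 12 = 3·(3^r + 6) − 12 = 3^{r+1} + 18 − 12 = 3^{r+1} + 6.
So the formula holds for r+1, and by induction x[n] = 3^n + 6 for all n ≥ 1.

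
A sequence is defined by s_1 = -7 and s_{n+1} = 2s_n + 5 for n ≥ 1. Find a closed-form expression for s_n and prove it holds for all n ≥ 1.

Claim: s_n = -2^n − 5.

Base case: s_1 = -7, and -2^1 − 5 = -2 − 5 = -7.
Assume s_r = -2^r − 5 for some r ≥ 1.
Then s_{r+1} = 2s_r + 5 = 2·(-2^r − 5) + 5 = -2^{r+1} − 10 + 5 = -2^{r+1} − 5.
Hence s_n = -2^n − 5 for every n ≥ 1, by induction.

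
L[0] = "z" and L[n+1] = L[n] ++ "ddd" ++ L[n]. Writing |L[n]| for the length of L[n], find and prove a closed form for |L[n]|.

Claim: |L[n]| = 2^{n+2} − 3.

Base case: |L[0]| = 1, and 2^{0+2} − 3 = 1.
Assume |L[k]| = 2^{k+2} − 3.
Then |L[k+1]| = |L[k]| + 3 + |L[k]| = 2|L[k]| + 3 = 2(2^{k+2} − 3) + 3 = 2^{k+3} − 6 + 3 = 2^{k+3} − 3.
This completes the inductive step, so |L[n]| = 2^{n+2} − 3 for all n ≥ 0.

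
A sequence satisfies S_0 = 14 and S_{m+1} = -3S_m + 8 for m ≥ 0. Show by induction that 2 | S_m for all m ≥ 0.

Base case: S_0 = 14 = 2·7, so 2 | S_0.
Assume 2 | S_j, so S_j = 2t for some integer t.
Then S_{j+1} = -3S_j + 8 = -3·(2t) + 8 = 2(-3t + 4), so 2 | S_{j+1}.
By induction, 2 | S_m for all m ≥ 0.

2 | S_m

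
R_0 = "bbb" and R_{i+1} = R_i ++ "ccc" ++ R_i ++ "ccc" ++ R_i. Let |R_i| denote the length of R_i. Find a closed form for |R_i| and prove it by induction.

Claim: |R_i| = 6·3^i − 3.

Base case: |R_0| = 3, and 6·3^0 − 3 = 3.
Assume |R_j| = 6·3^j − 3.
Then |R_{j+1}| = 3|R_j| + 6 = 3(6·3^j − 3) + 6 = 6·3^{j+1} − 9 + 6 = 6·3^{j+1} − 3.
This completes the inductive step, so |R_i| = 6·3^i − 3 for all i ≥ 0.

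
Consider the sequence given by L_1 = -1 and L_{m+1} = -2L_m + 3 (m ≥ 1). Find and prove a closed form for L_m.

Claim: L_m = (-2)^m + 1.

Base case: L_1 = -1, and (-2)^1 + 1 = -2 + 1 = -1.
Assume L_r = (-2)^r + 1 for some r ≥ 1.
Then L_{r+1} = -2L_r + 3 = -2·((-2)^r + 1) + 3 = -2·(-2)^r − 2 + 3 = (-2)^{r+1} + 1.
So the formula holds for r+1, and by induction L_m = (-2)^m + 1 for all m ≥ 1.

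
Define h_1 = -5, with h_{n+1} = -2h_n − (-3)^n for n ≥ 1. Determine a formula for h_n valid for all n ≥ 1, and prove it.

Claim: h_n = (-2)^n + (-3)^n.

Base case: h_1 = -5, and (-2)^1 + (-3)^1 = -2 − 3 = -5.
Assume h_m = (-2)^m + (-3)^m for some m ≥ 1.
Then h_{m+1} = -2h_m − (-3)^m = -2·((-2)^m + (-3)^m) − (-3)^m = (-2)^{m+1} − 2·(-3)^m − (-3)^m = (-2)^{m+1} − 3·(-3)^m = (-2)^{m+1} + (-3)^{m+1}.
This completes the inductive step, so h_n = (-2)^n + (-3)^n for all n ≥ 1.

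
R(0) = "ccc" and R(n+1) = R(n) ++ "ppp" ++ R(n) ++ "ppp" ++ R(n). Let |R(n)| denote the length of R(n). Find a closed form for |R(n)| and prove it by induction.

Claim: |R(n)| = 6·3^n − 3.

Base case: |R(0)| = 3, and 6·3^0 − 3 = 3.
Assume |R(j)| = 6·3^j − 3.
Then |R(j+1)| = 3|R(j)| + 6 = 3(6·3^j − 3) + 6 = 6·3^{j+1} − 9 + 6 = 6·3^{j+1} − 3.
This completes the inductive step, so |R(n)| = 6·3^n − 3 for all n ≥ 0.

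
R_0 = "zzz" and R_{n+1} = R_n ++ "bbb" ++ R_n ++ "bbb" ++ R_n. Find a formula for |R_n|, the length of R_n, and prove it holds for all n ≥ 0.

Claim: |R_n| = 6·3^n − 3.

Base case: |R_0| = 3, and 6·3^0 − 3 = 3.
Assume |R_m| = 6·3^m − 3.
Then |R_{m+1}| = 3|R_m| + 6 = 3(6·3^m − 3) + 6 = 6·3^{m+1} − 9 + 6 = 6·3^{m+1} − 3.
This completes the inductive step, so |R_n| = 6·3^n − 3 for all n ≥ 0.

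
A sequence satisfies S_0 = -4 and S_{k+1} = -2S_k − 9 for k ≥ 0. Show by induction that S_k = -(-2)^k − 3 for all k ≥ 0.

Base case: S_0 = -4, and -(-2)^0 − 3 = -1 − 3 = -4.
Assume S_m = -(-2)^m − 3 for some m ≥ 0.
Then S_{m+1} = -2S_m − 9 = -2·(-(-2)^m − 3) − 9 = 2·(-2)^m + 6 − 9 = -(-2)^{m+1} − 3.
This completes the inductive step, so S_k = -(-2)^k − 3 for all k ≥ 0.

S_k = -(-2)^k − 3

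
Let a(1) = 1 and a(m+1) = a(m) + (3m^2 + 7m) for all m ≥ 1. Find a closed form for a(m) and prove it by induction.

Claim: a(m) = m^3 + 2m^2 − 3m + 1.

Base case: a(1) = 1, and 1^3 + 2·1^2 − 3·1 + 1 = 1.
Assume a(r) = r^3 + 2r^2 − 3r + 1.
Then a(r+1) = a(r) + (3r^2 + 7r) = (r^3 + 2r^2 − 3r + 1) + (3r^2 + 7r) = r^3 + 5r^2 + 4r + 1,
and (r+1)^3 + 2·(r+1)^2 − 3·(r+1) + 1 = r^3 + 5r^2 + 4r + 1.
This completes the inductive step, so a(m) = m^3 + 2m^2 − 3m + 1 for all m ≥ 1.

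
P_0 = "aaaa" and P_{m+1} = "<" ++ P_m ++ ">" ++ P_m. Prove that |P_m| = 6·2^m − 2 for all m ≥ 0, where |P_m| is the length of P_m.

Base case: |P_0| = 4, and 6·2^0 − 2 = 4.
Assume |P_j| = 6·2^j − 2.
Then |P_{j+1}| = 1 + |P_j| + 1 + |P_j| = 2|P_j| + 2 = 2(6·2^j − 2) + 2 = 6·2^{j+1} − 4 + 2 = 6·2^{j+1} − 2.
So the formula holds for j+1, and by induction |P_m| = 6·2^m − 2 for all m ≥ 0.

|P_m| = 6·2^m − 2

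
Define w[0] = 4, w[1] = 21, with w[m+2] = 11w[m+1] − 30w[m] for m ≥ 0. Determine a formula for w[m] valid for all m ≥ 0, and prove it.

Claim: w[m] = 3·5^m + 6^m.

Base cases: w[0] = 4 and 3·5^0 + 6^0 = 4; w[1] = 21 and 3·5^1 + 6^1 = 21.
Assume w[i] = 3·5^i + 6^i for all 0 ≤ i ≤ j, where j ≥ 1.
Then w[j+1] = 11w[j] − 30w[j−1] = 11·(3·5^j + 6^j) − 30·(3·5^{j−1} + 6^{j−1}) = 3·(11·5 − 30)5^{j−1} + (11·6 − 30)6^{j−1} = 75·5^{j−1} + 36·6^{j−1} = 3·5^{j+1} + 6^{j+1}.
This completes the inductive step, so w[m] = 3·5^m + 6^m for all m ≥ 0.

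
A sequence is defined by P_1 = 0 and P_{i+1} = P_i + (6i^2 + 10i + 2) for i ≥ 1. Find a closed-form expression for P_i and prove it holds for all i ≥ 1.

Claim: P_i = 2i^3 + 2i^2 − 2i − 2.

Base case: P_1 = 0, and 2·1^3 + 2·1^2 − 2·1 − 2 = 0.
Assume P_m = 2m^3 + 2m^2 − 2m − 2.
Then P_{m+1} = P_m + (6m^2 + 10m + 2) = (2m^3 + 2m^2 − 2m − 2) + (6m^2 + 10m + 2) = 2m^3 + 8m^2 + 8m,
and 2·(m+1)^3 + 2·(m+1)^2 − 2·(m+1) − 2 = 2m^3 + 8m^2 + 8m.
Hence P_i = 2i^3 + 2i^2 − 2i − 2 for every i ≥ 1, by induction.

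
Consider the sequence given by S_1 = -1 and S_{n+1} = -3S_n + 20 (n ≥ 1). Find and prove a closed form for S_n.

Claim: S_n = 2·(-3)^n + 5.

Base case: S_1 = -1, and 2·(-3)^1 + 5 = -6 + 5 = -1.
Assume S_m = 2·(-3)^m + 5 for some m ≥ 1.
Then S_{m+1} = -3S_m + 20 = -3·(2·(-3)^m + 5) + 20 = -6·(-3)^m − 15 + 20 = 2·(-3)^{m+1} + 5.
So the formula holds for m+1, and by induction S_n = 2·(-3)^n + 5 for all n ≥ 1.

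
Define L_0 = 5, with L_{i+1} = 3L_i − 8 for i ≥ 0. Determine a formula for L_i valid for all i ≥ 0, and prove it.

Claim: L_i = 3^i + 4.

Base case: L_0 = 5, and 3^0 + 4 = 1 + 4 = 5.
Assume L_r = 3^r + 4 for some r ≥ 0.
Then L_{r+1} = 3L_r − 8 = 3·(3^r + 4) − 8 = 3^{r+1} + 12 − 8 = 3^{r+1} + 4.
This completes the inductive step, so L_i = 3^i + 4 for all i ≥ 0.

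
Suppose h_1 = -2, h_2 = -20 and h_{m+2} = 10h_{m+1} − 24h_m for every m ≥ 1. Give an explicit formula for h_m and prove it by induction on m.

Claim: h_m = -6^m + 4^m.

Base cases: h_1 = -2 and -6^1 + 4^1 = -2; h_2 = -20 and -6^2 + 4^2 = -20.
Assume h_j = -6^j + 4^j for all 1 ≤ j ≤ k, where k ≥ 2.
Then h_{k+1} = 10h_k − 24h_{k−1} = 10·(-6^k + 4^k) − 24·(-6^{k−1} + 4^{k−1}) = -(10·6 − 24)6^{k−1} + (10·4 − 24)4^{k−1} = -36·6^{k−1} + 16·4^{k−1} = -6^{k+1} + 4^{k+1}.
By strong induction, h_m = -6^m + 4^m for all m ≥ 1.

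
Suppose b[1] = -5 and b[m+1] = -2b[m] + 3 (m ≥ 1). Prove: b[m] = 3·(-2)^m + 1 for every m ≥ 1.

Base case: b[1] = -5, and 3·(-2)^1 + 1 = -6 + 1 = -5.
Assume b[j] = 3·(-2)^j + 1 for some j ≥ 1.
Then b[j+1] = -2b[j] + 3 = -2·(3·(-2)^j + 1) + 3 = -6·(-2)^j − 2 + 3 = 3·(-2)^{j+1} + 1.
Hence b[m] = 3·(-2)^m + 1 for every m ≥ 1, by induction.

b[m] = 3·(-2)^m + 1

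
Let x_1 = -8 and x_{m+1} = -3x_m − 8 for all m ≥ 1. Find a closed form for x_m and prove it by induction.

Claim: x_m = 2·(-3)^m − 2.

Base case: x_1 = -8, and 2·(-3)^1 − 2 = -6 − 2 = -8.
Assume x_k = 2·(-3)^k − 2 for some k ≥ 1.
Then x_{k+1} = -3x_k − 8 = -3·(2·(-3)^k − 2) − 8 = -6·(-3)^k + 6 − 8 = 2·(-3)^{k+1} − 2.
So the formula holds for k+1, and by induction x_m = 2·(-3)^m − 2 for all m ≥ 1.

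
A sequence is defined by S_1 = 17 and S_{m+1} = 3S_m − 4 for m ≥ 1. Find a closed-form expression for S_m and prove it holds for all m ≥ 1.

Claim: S_m = 5·3^m + 2.

Base case: S_1 = 17, and 5·3^1 + 2 = 15 + 2 = 17.
Assume S_k = 5·3^k + 2 for some k ≥ 1.
Then S_{k+1} = 3S_k − 4 = 3·(5·3^k + 2) − 4 = 15·3^k + 6 − 4 = 5·3^{k+1} + 2.
By induction, S_m = 5·3^m + 2 for all m ≥ 1.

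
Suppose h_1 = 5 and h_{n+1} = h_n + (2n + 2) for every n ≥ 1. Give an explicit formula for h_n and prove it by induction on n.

Claim: h_n = n^2 + n + 3.

Base case: h_1 = 5, and 1^2 + 1 + 3 = 5.
Assume h_r = r^2 + r + 3.
Then h_{r+1} = h_r + (2r + 2) = (r^2 + r + 3) + (2r + 2) = r^2 + 3r + 5,
and (r+1)^2 + (r+1) + 3 = r^2 + 3r + 5.
This completes the inductive step, so h_n = n^2 + n + 3 for all n ≥ 1.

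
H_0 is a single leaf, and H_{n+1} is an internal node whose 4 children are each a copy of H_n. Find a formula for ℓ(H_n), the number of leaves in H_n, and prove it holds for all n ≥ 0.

Claim: ℓ(H_n) = 4^n.

Base case: ℓ(H_0) = 1, and 4^0 = 1.
Assume ℓ(H_m) = 4^m.
Then ℓ(H_{m+1}) = 4·ℓ(H_m) = 4·4^m = 4^{m+1}.
By induction, ℓ(H_n) = 4^n for all n ≥ 0.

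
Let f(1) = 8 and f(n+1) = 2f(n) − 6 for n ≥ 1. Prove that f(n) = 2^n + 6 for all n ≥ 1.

Base case: f(1) = 8, and 2^1 + 6 = 2 + 6 = 8.
Assume f(j) = 2^j + 6 for some j ≥ 1.
Then f(j+1) = 2f(j) − 6 = 2·(2^j + 6) − 6 = 2^{j+1} + 12 − 6 = 2^{j+1} + 6.
By induction, f(n) = 2^n + 6 for all n ≥ 1.

f(n) = 2^n + 6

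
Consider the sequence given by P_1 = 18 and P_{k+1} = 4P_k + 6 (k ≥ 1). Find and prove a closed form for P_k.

Claim: P_k = 5·4^k − 2.

Base case: P_1 = 18, and 5·4^1 − 2 = 20 − 2 = 18.
Assume P_j = 5·4^j − 2 for some j ≥ 1.
Then P_{j+1} = 4P_j + 6 = 4·(5·4^j − 2) + 6 = 20·4^j − 8 + 6 = 5·4^{j+1} − 2.
So the formula holds for j+1, and by induction P_k = 5·4^k − 2 for all k ≥ 1.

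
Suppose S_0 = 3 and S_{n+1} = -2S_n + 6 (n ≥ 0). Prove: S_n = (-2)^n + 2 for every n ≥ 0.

Base case: S_0 = 3, and (-2)^0 + 2 = 1 + 2 = 3.
Assume S_m = (-2)^m + 2 for some m ≥ 0.
Then S_{m+1} = -2S_m + 6 = -2·((-2)^m + 2) + 6 = -2·(-2)^m − 4 + 6 = (-2)^{m+1} + 2.
So the formula holds for m+1, and by induction S_n = (-2)^n + 2 for all n ≥ 0.

S_n = (-2)^n + 2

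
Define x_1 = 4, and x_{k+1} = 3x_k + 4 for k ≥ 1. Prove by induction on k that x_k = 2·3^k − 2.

Base case: x_1 = 4, and 2·3^1 − 2 = 6 − 2 = 4.
Assume x_j = 2·3^j − 2 for some j ≥ 1.
Then x_{j+1} = 3x_j + 4 = 3·(2·3^j − 2) + 4 = 6·3^j − 6 + 4 = 2·3^{j+1} − 2.
By induction, x_k = 2·3^k − 2 for all k ≥ 1.

x_k = 2·3^k − 2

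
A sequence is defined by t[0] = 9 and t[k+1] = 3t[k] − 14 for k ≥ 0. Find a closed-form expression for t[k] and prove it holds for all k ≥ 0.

Claim: t[k] = 2·3^k + 7.

Base case: t[0] = 9, and 2·3^0 + 7 = 2 + 7 = 9.
Assume t[j] = 2·3^j + 7 for some j ≥ 0.
Then t[j+1] = 3t[j] − 14 = 3·(2·3^j + 7) − 14 = 6·3^j + 21 − 14 = 2·3^{j+1} + 7.
So the formula holds for j+1, and by induction t[k] = 2·3^k + 7 for all k ≥ 0.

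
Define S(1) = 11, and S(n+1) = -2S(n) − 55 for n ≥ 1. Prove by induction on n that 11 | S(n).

Base case: S(1) = 11 = 11·1, so 11 | S(1).
Assume 11 | S(j), so S(j) = 11t for some integer t.
Then S(j+1) = -2S(j) − 55 = -2·(11t) − 55 = 11(-2t − 5), so 11 | S(j+1).
This completes the inductive step, so 11 | S(n) for all n ≥ 1.

11 | S(n)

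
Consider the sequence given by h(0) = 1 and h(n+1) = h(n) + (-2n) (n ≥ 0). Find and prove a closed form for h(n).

Claim: h(n) = -n^2 + n + 1.

Base case: h(0) = 1, and -0^2 + 0 + 1 = 1.
Assume h(r) = -r^2 + r + 1.
Then h(r+1) = h(r) + (-2r) = (-r^2 + r + 1) + (-2r) = -r^2 − r + 1,
and -(r+1)^2 + (r+1) + 1 = -r^2 − r + 1.
This completes the inductive step, so h(n) = -n^2 + n + 1 for all n ≥ 0.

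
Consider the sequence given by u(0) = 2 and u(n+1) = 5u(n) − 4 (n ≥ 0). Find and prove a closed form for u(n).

Claim: u(n) = 5^n + 1.

Base case: u(0) = 2, and 5^0 + 1 = 1 + 1 = 2.
Assume u(k) = 5^k + 1 for some k ≥ 0.
Then u(k+1) = 5u(k) − 4 = 5·(5^k + 1) − 4 = 5^{k+1} + 5 − 4 = 5^{k+1} + 1.
So the formula holds for k+1, and by induction u(n) = 5^n + 1 for all n ≥ 0.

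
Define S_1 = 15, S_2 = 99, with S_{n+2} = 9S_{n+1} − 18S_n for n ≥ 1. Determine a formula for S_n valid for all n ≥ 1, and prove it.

Claim: S_n = 3·6^n − 3^n.

Base cases: S_1 = 15 and 3·6^1 − 3^1 = 15; S_2 = 99 and 3·6^2 − 3^2 = 99.
Assume S_j = 3·6^j − 3^j for all 1 ≤ j ≤ m, where m ≥ 2.
Then S_{m+1} = 9S_m − 18S_{m−1} = 9·(3·6^m − 3^m) − 18·(3·6^{m−1} − 3^{m−1}) = 3·(9·6 − 18)6^{m−1} − (9·3 − 18)3^{m−1} = 108·6^{m−1} − 9·3^{m−1} = 3·6^{m+1} − 3^{m+1}.
This completes the inductive step, so S_n = 3·6^n − 3^n for all n ≥ 1.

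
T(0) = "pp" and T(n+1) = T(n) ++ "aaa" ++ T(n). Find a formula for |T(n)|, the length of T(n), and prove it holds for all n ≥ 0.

Claim: |T(n)| = 5·2^n − 3.

Base case: |T(0)| = 2, and 5·2^0 − 3 = 2.
Assume |T(r)| = 5·2^r − 3.
Then |T(r+1)| = |T(r)| + 3 + |T(r)| = 2|T(r)| + 3 = 2(5·2^r − 3) + 3 = 5·2^{r+1} − 6 + 3 = 5·2^{r+1} − 3.
So the formula holds for r+1, and by induction |T(n)| = 5·2^n − 3 for all n ≥ 0.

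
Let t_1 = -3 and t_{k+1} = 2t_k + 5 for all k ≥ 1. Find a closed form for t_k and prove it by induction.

Claim: t_k = 2^k − 5.

Base case: t_1 = -3, and 2^1 − 5 = 2 − 5 = -3.
Assume t_m = 2^m − 5 for some m ≥ 1.
Then t_{m+1} = 2t_m + 5 = 2·(2^m − 5) + 5 = 2^{m+1} − 10 + 5 = 2^{m+1} − 5.
Hence t_k = 2^k − 5 for every k ≥ 1, by induction.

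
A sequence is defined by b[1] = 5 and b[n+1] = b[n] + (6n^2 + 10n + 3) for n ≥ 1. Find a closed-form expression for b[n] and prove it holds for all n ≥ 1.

Claim: b[n] = 2n^3 + 2n^2 − n + 2.

Base case: b[1] = 5, and 2·1^3 + 2·1^2 − 1 + 2 = 5.
Assume b[k] = 2k^3 + 2k^2 − k + 2.
Then b[k+1] = b[k] + (6k^2 + 10k + 3) = (2k^3 + 2k^2 − k + 2) + (6k^2 + 10k + 3) = 2k^3 + 8k^2 + 9k + 5,
and 2·(k+1)^3 + 2·(k+1)^2 − (k+1) + 2 = 2k^3 + 8k^2 + 9k + 5.
By induction, b[n] = 2n^3 + 2n^2 − n + 2 for all n ≥ 1.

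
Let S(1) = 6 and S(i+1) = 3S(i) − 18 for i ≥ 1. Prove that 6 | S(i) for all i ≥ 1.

Base case: S(1) = 6 = 6·1, so 6 | S(1).
Assume 6 | S(r), so S(r) = 6t for some integer t.
Then S(r+1) = 3S(r) − 18 = 3·(6t) − 18 = 6(3t − 3), so 6 | S(r+1).
Hence 6 | S(i) for every i ≥ 1, by induction.

6 | S(i)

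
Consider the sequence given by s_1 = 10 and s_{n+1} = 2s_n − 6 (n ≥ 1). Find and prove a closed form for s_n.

Claim: s_n = 2^{n+1} + 6.

Base case: s_1 = 10, and 2^{1+1} + 6 = 4 + 6 = 10.
Assume s_m = 2^{m+1} + 6 for some m ≥ 1.
Then s_{m+1} = 2s_m − 6 = 2·(2^{m+1} + 6) − 6 = 2^{m+2} + 12 − 6 = 2^{m+2} + 6.
This completes the inductive step, so s_n = 2^{n+1} + 6 for all n ≥ 1.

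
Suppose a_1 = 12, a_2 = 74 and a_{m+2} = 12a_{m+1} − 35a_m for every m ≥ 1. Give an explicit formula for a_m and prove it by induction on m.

Claim: a_m = 5^m + 7^m.

Base cases: a_1 = 12 and 5^1 + 7^1 = 12; a_2 = 74 and 5^2 + 7^2 = 74.
Assume a_j = 5^j + 7^j for all 1 ≤ j ≤ r, where r ≥ 2.
Then a_{r+1} = 12a_r − 35a_{r−1} = 12·(5^r + 7^r) − 35·(5^{r−1} + 7^{r−1}) = (12·5 − 35)5^{r−1} + (12·7 − 35)7^{r−1} = 25·5^{r−1} + 49·7^{r−1} = 5^{r+1} + 7^{r+1}.
By strong induction, a_m = 5^m + 7^m for all m ≥ 1.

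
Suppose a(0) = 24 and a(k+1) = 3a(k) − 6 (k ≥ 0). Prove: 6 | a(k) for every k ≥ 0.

Base case: a(0) = 24 = 6·4, so 6 | a(0).
Assume 6 | a(m), so a(m) = 6t for some integer t.
Then a(m+1) = 3a(m) − 6 = 3·(6t) − 6 = 6(3t − 1), so 6 | a(m+1).
This completes the inductive step, so 6 | a(k) for all k ≥ 0.

6 | a(k)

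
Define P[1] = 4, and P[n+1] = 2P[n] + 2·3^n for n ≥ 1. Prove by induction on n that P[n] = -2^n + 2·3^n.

Base case: P[1] = 4, and -2^1 + 2·3^1 = -2 + 6 = 4.
Assume P[k] = -2^k + 2·3^k for some k ≥ 1.
Then P[k+1] = 2P[k] + 2·3^k = 2·(-2^k + 2·3^k) + 2·3^k = -2^{k+1} + 4·3^k + 2·3^k = -2^{k+1} + 6·3^k = -2^{k+1} + 2·3^{k+1}.
Hence P[n] = -2^n + 2·3^n for every n ≥ 1, by induction.

P[n] = -2^n + 2·3^n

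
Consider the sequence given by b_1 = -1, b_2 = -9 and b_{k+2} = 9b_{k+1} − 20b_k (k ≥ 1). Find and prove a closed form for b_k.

Claim: b_k = -5^k + 4^k.

Base cases: b_1 = -1 and -5^1 + 4^1 = -1; b_2 = -9 and -5^2 + 4^2 = -9.
Assume b_j = -5^j + 4^j for all 1 ≤ j ≤ r, where r ≥ 2.
Then b_{r+1} = 9b_r − 20b_{r−1} = 9·(-5^r + 4^r) − 20·(-5^{r−1} + 4^{r−1}) = -(9·5 − 20)5^{r−1} + (9·4 − 20)4^{r−1} = -25·5^{r−1} + 16·4^{r−1} = -5^{r+1} + 4^{r+1}.
Hence b_k = -5^k + 4^k for every k ≥ 1, by strong induction.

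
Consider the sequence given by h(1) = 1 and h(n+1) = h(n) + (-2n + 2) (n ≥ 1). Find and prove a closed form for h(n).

Claim: h(n) = -n^2 + 3n − 1.

Base case: h(1) = 1, and -1^2 + 3·1 − 1 = 1.
Assume h(r) = -r^2 + 3r − 1.
Then h(r+1) = h(r) + (-2r + 2) = (-r^2 + 3r − 1) + (-2r + 2) = -r^2 + r + 1,
and -(r+1)^2 + 3·(r+1) − 1 = -r^2 + r + 1.
Hence h(n) = -n^2 + 3n − 1 for every n ≥ 1, by induction.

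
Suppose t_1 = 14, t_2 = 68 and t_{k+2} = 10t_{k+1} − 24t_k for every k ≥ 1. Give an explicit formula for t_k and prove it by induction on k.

Claim: t_k = 2·4^k + 6^k.

Base cases: t_1 = 14 and 2·4^1 + 6^1 = 14; t_2 = 68 and 2·4^2 + 6^2 = 68.
Assume t_j = 2·4^j + 6^j for all 1 ≤ j ≤ r, where r ≥ 2.
Then t_{r+1} = 10t_r − 24t_{r−1} = 10·(2·4^r + 6^r) − 24·(2·4^{r−1} + 6^{r−1}) = 2·(10·4 − 24)4^{r−1} + (10·6 − 24)6^{r−1} = 32·4^{r−1} + 36·6^{r−1} = 2·4^{r+1} + 6^{r+1}.
Hence t_k = 2·4^k + 6^k for every k ≥ 1, by strong induction.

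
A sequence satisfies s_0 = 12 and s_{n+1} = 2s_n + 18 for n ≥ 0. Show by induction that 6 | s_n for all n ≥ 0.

Base case: s_0 = 12 = 6·2, so 6 | s_0.
Assume 6 | s_j, so s_j = 6t for some integer t.
Then s_{j+1} = 2s_j + 18 = 2·(6t) + 18 = 6(2t + 3), so 6 | s_{j+1}.
This completes the inductive step, so 6 | s_n for all n ≥ 0.

6 | s_n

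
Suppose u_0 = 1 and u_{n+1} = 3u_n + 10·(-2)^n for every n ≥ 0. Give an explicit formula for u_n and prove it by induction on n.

Claim: u_n = 3·3^n − 2·(-2)^n.

Base case: u_0 = 1, and 3·3^0 − 2·(-2)^0 = 3 − 2 = 1.
Assume u_k = 3·3^k − 2·(-2)^k for some k ≥ 0.
Then u_{k+1} = 3u_k + 10·(-2)^k = 3·(3·3^k − 2·(-2)^k) + 10·(-2)^k = 3·3^{k+1} − 6·(-2)^k + 10·(-2)^k = 3·3^{k+1} + 4·(-2)^k = 3·3^{k+1} − 2·(-2)^{k+1}.
Hence u_n = 3·3^n − 2·(-2)^n for every n ≥ 0, by induction.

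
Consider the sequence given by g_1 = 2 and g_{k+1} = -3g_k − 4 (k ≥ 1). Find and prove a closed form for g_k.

Claim: g_k = -(-3)^k − 1.

Base case: g_1 = 2, and -(-3)^1 − 1 = 3 − 1 = 2.
Assume g_m = -(-3)^m − 1 for some m ≥ 1.
Then g_{m+1} = -3g_m − 4 = -3·(-(-3)^m − 1) − 4 = 3·(-3)^m + 3 − 4 = -(-3)^{m+1} − 1.
This completes the inductive step, so g_k = -(-3)^k − 1 for all k ≥ 1.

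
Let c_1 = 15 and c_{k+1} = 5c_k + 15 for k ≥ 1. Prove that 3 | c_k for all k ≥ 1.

Base case: c_1 = 15 = 3·5, so 3 | c_1.
Assume 3 | c_m, so c_m = 3t for some integer t.
Then c_{m+1} = 5c_m + 15 = 5·(3t) + 15 = 3(5t + 5), so 3 | c_{m+1}.
This completes the inductive step, so 3 | c_k for all k ≥ 1.

3 | c_k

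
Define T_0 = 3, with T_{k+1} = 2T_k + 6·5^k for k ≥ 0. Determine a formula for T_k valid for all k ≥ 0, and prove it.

Claim: T_k = 2^k + 2·5^k.

Base case: T_0 = 3, and 2^0 + 2·5^0 = 1 + 2 = 3.
Assume T_j = 2^j + 2·5^j for some j ≥ 0.
Then T_{j+1} = 2T_j + 6·5^j = 2·(2^j + 2·5^j) + 6·5^j = 2^{j+1} + 4·5^j + 6·5^j = 2^{j+1} + 10·5^j = 2^{j+1} + 2·5^{j+1}.
Hence T_k = 2^k + 2·5^k for every k ≥ 0, by induction.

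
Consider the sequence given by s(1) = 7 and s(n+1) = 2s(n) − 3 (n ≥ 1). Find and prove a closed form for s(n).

Claim: s(n) = 2^{n+1} + 3.

Base case: s(1) = 7, and 2^{1+1} + 3 = 4 + 3 = 7.
Assume s(r) = 2^{r+1} + 3 for some r ≥ 1.
Then s(r+1) = 2s(r) − 3 = 2·(2^{r+1} + 3) − 3 = 2^{r+2} + 6 − 3 = 2^{r+2} + 3.
By induction, s(n) = 2^{n+1} + 3 for all n ≥ 1.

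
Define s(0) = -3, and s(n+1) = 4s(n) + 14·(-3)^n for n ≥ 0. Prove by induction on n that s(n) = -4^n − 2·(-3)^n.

Base case: s(0) = -3, and -4^0 − 2·(-3)^0 = -1 − 2 = -3.
Assume s(r) = -4^r − 2·(-3)^r for some r ≥ 0.
Then s(r+1) = 4s(r) + 14·(-3)^r = 4·(-4^r − 2·(-3)^r) + 14·(-3)^r = -4^{r+1} − 8·(-3)^r + 14·(-3)^r = -4^{r+1} + 6·(-3)^r = -4^{r+1} − 2·(-3)^{r+1}.
By induction, s(n) = -4^n − 2·(-3)^n for all n ≥ 0.

s(n) = -4^n − 2·(-3)^n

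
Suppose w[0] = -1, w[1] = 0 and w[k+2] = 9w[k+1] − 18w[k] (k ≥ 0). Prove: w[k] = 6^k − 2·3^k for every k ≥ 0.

Base cases: w[0] = -1 and 6^0 − 2·3^0 = -1; w[1] = 0 and 6^1 − 2·3^1 = 0.
Assume w[j] = 6^j − 2·3^j for all 0 ≤ j ≤ m, where m ≥ 1.
Then w[m+1] = 9w[m] − 18w[m−1] = 9·(6^m − 2·3^m) − 18·(6^{m−1} − 2·3^{m−1}) = (9·6 − 18)6^{m−1} − 2·(9·3 − 18)3^{m−1} = 36·6^{m−1} − 18·3^{m−1} = 6^{m+1} − 2·3^{m+1}.
So the formula holds for m+1, and by strong induction w[k] = 6^k − 2·3^k for all k ≥ 0.

w[k] = 6^k − 2·3^k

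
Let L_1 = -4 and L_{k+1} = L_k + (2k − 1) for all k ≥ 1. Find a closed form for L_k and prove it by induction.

Claim: L_k = k^2 − 2k − 3.

Base case: L_1 = -4, and 1^2 − 2·1 − 3 = -4.
Assume L_r = r^2 − 2r − 3.
Then L_{r+1} = L_r + (2r − 1) = (r^2 − 2r − 3) + (2r − 1) = r^2 − 4,
and (r+1)^2 − 2·(r+1) − 3 = r^2 − 4.
By induction, L_k = k^2 − 2k − 3 for all k ≥ 1.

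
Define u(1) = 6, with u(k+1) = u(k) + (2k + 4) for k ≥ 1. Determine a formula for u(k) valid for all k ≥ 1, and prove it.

Claim: u(k) = k^2 + 3k + 2.

Base case: u(1) = 6, and 1^2 + 3·1 + 2 = 6.
Assume u(r) = r^2 + 3r + 2.
Then u(r+1) = u(r) + (2r + 4) = (r^2 + 3r + 2) + (2r + 4) = r^2 + 5r + 6,
and (r+1)^2 + 3·(r+1) + 2 = r^2 + 5r + 6.
This completes the inductive step, so u(k) = k^2 + 3k + 2 for all k ≥ 1.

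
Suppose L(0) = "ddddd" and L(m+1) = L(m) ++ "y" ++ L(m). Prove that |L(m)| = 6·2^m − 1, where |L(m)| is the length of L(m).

Base case: |L(0)| = 5, and 6·2^0 − 1 = 5.
Assume |L(k)| = 6·2^k − 1.
Then |L(k+1)| = |L(k)| + 1 + |L(k)| = 2|L(k)| + 1 = 2(6·2^k − 1) + 1 = 6·2^{k+1} − 2 + 1 = 6·2^{k+1} − 1.
This completes the inductive step, so |L(m)| = 6·2^m − 1 for all m ≥ 0.

|L(m)| = 6·2^m − 1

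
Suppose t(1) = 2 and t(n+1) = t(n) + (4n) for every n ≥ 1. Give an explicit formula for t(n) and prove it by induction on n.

Claim: t(n) = 2n^2 − 2n + 2.

Base case: t(1) = 2, and 2·1^2 − 2·1 + 2 = 2.
Assume t(m) = 2m^2 − 2m + 2.
Then t(m+1) = t(m) + (4m) = (2m^2 − 2m + 2) + (4m) = 2m^2 + 2m + 2,
and 2·(m+1)^2 − 2·(m+1) + 2 = 2m^2 + 2m + 2.
This completes the inductive step, so t(n) = 2n^2 − 2n + 2 for all n ≥ 1.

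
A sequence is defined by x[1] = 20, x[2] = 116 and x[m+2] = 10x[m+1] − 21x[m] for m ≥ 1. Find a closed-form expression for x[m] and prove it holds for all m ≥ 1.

Claim: x[m] = 2·3^m + 2·7^m.

Base cases: x[1] = 20 and 2·3^1 + 2·7^1 = 20; x[2] = 116 and 2·3^2 + 2·7^2 = 116.
Assume x[j] = 2·3^j + 2·7^j for all 1 ≤ j ≤ k, where k ≥ 2.
Then x[k+1] = 10x[k] − 21x[k−1] = 10·(2·3^k + 2·7^k) − 21·(2·3^{k−1} + 2·7^{k−1}) = 2·(10·3 − 21)3^{k−1} + 2·(10·7 − 21)7^{k−1} = 18·3^{k−1} + 98·7^{k−1} = 2·3^{k+1} + 2·7^{k+1}.
Hence x[m] = 2·3^m + 2·7^m for every m ≥ 1, by strong induction.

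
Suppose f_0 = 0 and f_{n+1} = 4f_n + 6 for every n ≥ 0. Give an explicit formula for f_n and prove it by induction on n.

Claim: f_n = 2·4^n − 2.

Base case: f_0 = 0, and 2·4^0 − 2 = 2 − 2 = 0.
Assume f_j = 2·4^j − 2 for some j ≥ 0.
Then f_{j+1} = 4f_j + 6 = 4·(2·4^j − 2) + 6 = 8·4^j − 8 + 6 = 2·4^{j+1} − 2.
This completes the inductive step, so f_n = 2·4^n − 2 for all n ≥ 0.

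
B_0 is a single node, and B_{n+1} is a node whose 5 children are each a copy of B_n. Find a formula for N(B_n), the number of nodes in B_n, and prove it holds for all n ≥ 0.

Claim: N(B_n) = (5^{n+1} − 1)/4.

Base case: N(B_0) = 1, and (5^{0+1} − 1)/4 = 1.
Assume N(B_m) = (5^{m+1} − 1)/4.
Then N(B_{m+1}) = 1 + 5N(B_m) = 1 + 5·(5^{m+1} − 1)/4 = 1 + (5^{m+2} − 5)/4 = (4 + 5^{m+2} − 5)/4 = (5^{m+2} − 1)/4.
This completes the inductive step, so N(B_n) = (5^{n+1} − 1)/4 for all n ≥ 0.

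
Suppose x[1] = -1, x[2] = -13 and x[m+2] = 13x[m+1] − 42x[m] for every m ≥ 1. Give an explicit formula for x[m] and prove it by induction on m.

Claim: x[m] = 6^m − 7^m.

Base cases: x[1] = -1 and 6^1 − 7^1 = -1; x[2] = -13 and 6^2 − 7^2 = -13.
Assume x[j] = 6^j − 7^j for all 1 ≤ j ≤ k, where k ≥ 2.
Then x[k+1] = 13x[k] − 42x[k−1] = 13·(6^k − 7^k) − 42·(6^{k−1} − 7^{k−1}) = (13·6 − 42)6^{k−1} − (13·7 − 42)7^{k−1} = 36·6^{k−1} − 49·7^{k−1} = 6^{k+1} − 7^{k+1}.
So the formula holds for k+1, and by strong induction x[m] = 6^m − 7^m for all m ≥ 1.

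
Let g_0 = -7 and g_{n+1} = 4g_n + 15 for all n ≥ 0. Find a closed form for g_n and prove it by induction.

Claim: g_n = -2·4^n − 5.

Base case: g_0 = -7, and -2·4^0 − 5 = -2 − 5 = -7.
Assume g_r = -2·4^r − 5 for some r ≥ 0.
Then g_{r+1} = 4g_r + 15 = 4·(-2·4^r − 5) + 15 = -8·4^r − 20 + 15 = -2·4^{r+1} − 5.
This completes the inductive step, so g_n = -2·4^n − 5 for all n ≥ 0.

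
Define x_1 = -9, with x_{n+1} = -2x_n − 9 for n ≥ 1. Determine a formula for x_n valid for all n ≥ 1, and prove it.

Claim: x_n = 3·(-2)^n − 3.

Base case: x_1 = -9, and 3·(-2)^1 − 3 = -6 − 3 = -9.
Assume x_r = 3·(-2)^r − 3 for some r ≥ 1.
Then x_{r+1} = -2x_r − 9 = -2·(3·(-2)^r − 3) − 9 = -6·(-2)^r + 6 − 9 = 3·(-2)^{r+1} − 3.
This completes the inductive step, so x_n = 3·(-2)^n − 3 for all n ≥ 1.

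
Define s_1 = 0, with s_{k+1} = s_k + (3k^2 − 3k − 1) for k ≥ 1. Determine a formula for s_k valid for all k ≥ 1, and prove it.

Claim: s_k = k^3 − 3k^2 + k + 1.

Base case: s_1 = 0, and 1^3 − 3·1^2 + 1 + 1 = 0.
Assume s_r = r^3 − 3r^2 + r + 1.
Then s_{r+1} = s_r + (3r^2 − 3r − 1) = (r^3 − 3r^2 + r + 1) + (3r^2 − 3r − 1) = r^3 − 2r,
and (r+1)^3 − 3·(r+1)^2 + (r+1) + 1 = r^3 − 2r.
Hence s_k = k^3 − 3k^2 + k + 1 for every k ≥ 1, by induction.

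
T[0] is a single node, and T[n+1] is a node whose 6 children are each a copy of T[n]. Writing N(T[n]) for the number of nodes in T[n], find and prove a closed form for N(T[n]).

Claim: N(T[n]) = (6^{n+1} − 1)/5.

Base case: N(T[0]) = 1, and (6^{0+1} − 1)/5 = 1.
Assume N(T[r]) = (6^{r+1} − 1)/5.
Then N(T[r+1]) = 1 + 6N(T[r]) = 1 + 6·(6^{r+1} − 1)/5 = 1 + (6^{r+2} − 6)/5 = (5 + 6^{r+2} − 6)/5 = (6^{r+2} − 1)/5.
So the formula holds for r+1, and by induction N(T[n]) = (6^{n+1} − 1)/5 for all n ≥ 0.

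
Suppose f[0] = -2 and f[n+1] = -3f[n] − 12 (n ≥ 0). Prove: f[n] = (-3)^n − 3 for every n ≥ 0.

Base case: f[0] = -2, and (-3)^0 − 3 = 1 − 3 = -2.
Assume f[m] = (-3)^m − 3 for some m ≥ 0.
Then f[m+1] = -3f[m] − 12 = -3·((-3)^m − 3) − 12 = -3·(-3)^m + 9 − 12 = (-3)^{m+1} − 3.
Hence f[n] = (-3)^n − 3 for every n ≥ 0, by induction.

f[n] = (-3)^n − 3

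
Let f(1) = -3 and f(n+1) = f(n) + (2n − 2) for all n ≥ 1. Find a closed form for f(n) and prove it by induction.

Claim: f(n) = n^2 − 3n − 1.

Base case: f(1) = -3, and 1^2 − 3·1 − 1 = -3.
Assume f(k) = k^2 − 3k − 1.
Then f(k+1) = f(k) + (2k − 2) = (k^2 − 3k − 1) + (2k − 2) = k^2 − k − 3,
and (k+1)^2 − 3·(k+1) − 1 = k^2 − k − 3.
This completes the inductive step, so f(n) = n^2 − 3n − 1 for all n ≥ 1.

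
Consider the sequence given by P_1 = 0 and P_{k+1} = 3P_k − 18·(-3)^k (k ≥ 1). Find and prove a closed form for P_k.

Claim: P_k = 3·3^k + 3·(-3)^k.

Base case: P_1 = 0, and 3·3^1 + 3·(-3)^1 = 9 − 9 = 0.
Assume P_m = 3·3^m + 3·(-3)^m for some m ≥ 1.
Then P_{m+1} = 3P_m − 18·(-3)^m = 3·(3·3^m + 3·(-3)^m) − 18·(-3)^m = 3·3^{m+1} + 9·(-3)^m − 18·(-3)^m = 3·3^{m+1} − 9·(-3)^m = 3·3^{m+1} + 3·(-3)^{m+1}.
So the formula holds for m+1, and by induction P_k = 3·3^k + 3·(-3)^k for all k ≥ 1.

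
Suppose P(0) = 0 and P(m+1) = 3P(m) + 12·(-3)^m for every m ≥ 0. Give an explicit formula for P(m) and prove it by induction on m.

Claim: P(m) = 2·3^m − 2·(-3)^m.

Base case: P(0) = 0, and 2·3^0 − 2·(-3)^0 = 2 − 2 = 0.
Assume P(j) = 2·3^j − 2·(-3)^j for some j ≥ 0.
Then P(j+1) = 3P(j) + 12·(-3)^j = 3·(2·3^j − 2·(-3)^j) + 12·(-3)^j = 2·3^{j+1} − 6·(-3)^j + 12·(-3)^j = 2·3^{j+1} + 6·(-3)^j = 2·3^{j+1} − 2·(-3)^{j+1}.
So the formula holds for j+1, and by induction P(m) = 2·3^m − 2·(-3)^m for all m ≥ 0.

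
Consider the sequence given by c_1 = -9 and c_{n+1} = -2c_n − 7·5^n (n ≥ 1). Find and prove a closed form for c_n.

Claim: c_n = 2·(-2)^n − 5^n.

Base case: c_1 = -9, and 2·(-2)^1 − 5^1 = -4 − 5 = -9.
Assume c_j = 2·(-2)^j − 5^j for some j ≥ 1.
Then c_{j+1} = -2c_j − 7·5^j = -2·(2·(-2)^j − 5^j) − 7·5^j = 2·(-2)^{j+1} + 2·5^j − 7·5^j = 2·(-2)^{j+1} − 5·5^j = 2·(-2)^{j+1} − 5^{j+1}.
Hence c_n = 2·(-2)^n − 5^n for every n ≥ 1, by induction.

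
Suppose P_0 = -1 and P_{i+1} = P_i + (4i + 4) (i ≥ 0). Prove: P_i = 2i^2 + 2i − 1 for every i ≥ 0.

Base case: P_0 = -1, and 2·0^2 + 2·0 − 1 = -1.
Assume P_k = 2k^2 + 2k − 1.
Then P_{k+1} = P_k + (4k + 4) = (2k^2 + 2k − 1) + (4k + 4) = 2k^2 + 6k + 3,
and 2·(k+1)^2 + 2·(k+1) − 1 = 2k^2 + 6k + 3.
Hence P_i = 2i^2 + 2i − 1 for every i ≥ 0, by induction.

P_i = 2i^2 + 2i − 1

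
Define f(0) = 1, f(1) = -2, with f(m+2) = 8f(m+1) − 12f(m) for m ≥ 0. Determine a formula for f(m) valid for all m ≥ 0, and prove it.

Claim: f(m) = 2·2^m − 6^m.

Base cases: f(0) = 1 and 2·2^0 − 6^0 = 1; f(1) = -2 and 2·2^1 − 6^1 = -2.
Assume f(j) = 2·2^j − 6^j for all 0 ≤ j ≤ k, where k ≥ 1.
Then f(k+1) = 8f(k) − 12f(k−1) = 8·(2·2^k − 6^k) − 12·(2·2^{k−1} − 6^{k−1}) = 2·(8·2 − 12)2^{k−1} − (8·6 − 12)6^{k−1} = 8·2^{k−1} − 36·6^{k−1} = 2·2^{k+1} − 6^{k+1}.
This completes the inductive step, so f(m) = 2·2^m − 6^m for all m ≥ 0.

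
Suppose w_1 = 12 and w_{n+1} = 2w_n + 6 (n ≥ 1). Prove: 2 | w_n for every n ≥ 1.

Base case: w_1 = 12 = 2·6, so 2 | w_1.
Assume 2 | w_r, so w_r = 2t for some integer t.
Then w_{r+1} = 2w_r + 6 = 2·(2t) + 6 = 2(2t + 3), so 2 | w_{r+1}.
Hence 2 | w_n for every n ≥ 1, by induction.

2 | w_n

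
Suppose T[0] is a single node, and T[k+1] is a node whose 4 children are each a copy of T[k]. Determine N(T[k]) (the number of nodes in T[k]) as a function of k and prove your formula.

Claim: N(T[k]) = (4^{k+1} − 1)/3.

Base case: N(T[0]) = 1, and (4^{0+1} − 1)/3 = 1.
Assume N(T[r]) = (4^{r+1} − 1)/3.
Then N(T[r+1]) = 1 + 4N(T[r]) = 1 + 4·(4^{r+1} − 1)/3 = 1 + (4^{r+2} − 4)/3 = (3 + 4^{r+2} − 4)/3 = (4^{r+2} − 1)/3.
This completes the inductive step, so N(T[k]) = (4^{k+1} − 1)/3 for all k ≥ 0.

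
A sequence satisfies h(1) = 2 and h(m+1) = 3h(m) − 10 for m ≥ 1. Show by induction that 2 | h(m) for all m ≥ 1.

Base case: h(1) = 2 = 2·1, so 2 | h(1).
Assume 2 | h(r), so h(r) = 2t for some integer t.
Then h(r+1) = 3h(r) − 10 = 3·(2t) − 10 = 2(3t − 5), so 2 | h(r+1).
So the property holds for r+1, and by induction 2 | h(m) for all m ≥ 1.

2 | h(m)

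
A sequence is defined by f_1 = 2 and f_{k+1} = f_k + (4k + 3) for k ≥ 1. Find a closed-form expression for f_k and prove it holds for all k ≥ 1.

Claim: f_k = 2k^2 + k − 1.

Base case: f_1 = 2, and 2·1^2 + 1 − 1 = 2.
Assume f_m = 2m^2 + m − 1.
Then f_{m+1} = f_m + (4m + 3) = (2m^2 + m − 1) + (4m + 3) = 2m^2 + 5m + 2,
and 2·(m+1)^2 + (m+1) − 1 = 2m^2 + 5m + 2.
This completes the inductive step, so f_k = 2k^2 + k − 1 for all k ≥ 1.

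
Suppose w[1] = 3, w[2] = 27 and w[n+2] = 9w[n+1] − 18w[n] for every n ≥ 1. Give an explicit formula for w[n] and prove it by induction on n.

Claim: w[n] = 6^n − 3^n.

Base cases: w[1] = 3 and 6^1 − 3^1 = 3; w[2] = 27 and 6^2 − 3^2 = 27.
Assume w[j] = 6^j − 3^j for all 1 ≤ j ≤ r, where r ≥ 2.
Then w[r+1] = 9w[r] − 18w[r−1] = 9·(6^r − 3^r) − 18·(6^{r−1} − 3^{r−1}) = (9·6 − 18)6^{r−1} − (9·3 − 18)3^{r−1} = 36·6^{r−1} − 9·3^{r−1} = 6^{r+1} − 3^{r+1}.
So the formula holds for r+1, and by strong induction w[n] = 6^n − 3^n for all n ≥ 1.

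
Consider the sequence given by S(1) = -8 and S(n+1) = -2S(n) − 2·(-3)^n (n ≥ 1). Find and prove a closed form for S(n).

Claim: S(n) = (-2)^n + 2·(-3)^n.

Base case: S(1) = -8, and (-2)^1 + 2·(-3)^1 = -2 − 6 = -8.
Assume S(j) = (-2)^j + 2·(-3)^j for some j ≥ 1.
Then S(j+1) = -2S(j) − 2·(-3)^j = -2·((-2)^j + 2·(-3)^j) − 2·(-3)^j = (-2)^{j+1} − 4·(-3)^j − 2·(-3)^j = (-2)^{j+1} − 6·(-3)^j = (-2)^{j+1} + 2·(-3)^{j+1}.
By induction, S(n) = (-2)^n + 2·(-3)^n for all n ≥ 1.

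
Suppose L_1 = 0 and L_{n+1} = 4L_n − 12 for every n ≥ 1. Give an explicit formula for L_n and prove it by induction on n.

Claim: L_n = -4^n + 4.

Base case: L_1 = 0, and -4^1 + 4 = -4 + 4 = 0.
Assume L_m = -4^m + 4 for some m ≥ 1.
Then L_{m+1} = 4L_m − 12 = 4·(-4^m + 4) − 12 = -4^{m+1} + 16 − 12 = -4^{m+1} + 4.
This completes the inductive step, so L_n = -4^n + 4 for all n ≥ 1.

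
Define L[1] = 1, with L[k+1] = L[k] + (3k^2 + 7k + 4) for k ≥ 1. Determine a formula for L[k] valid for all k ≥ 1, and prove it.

Claim: L[k] = k^3 + 2k^2 + k − 3.

Base case: L[1] = 1, and 1^3 + 2·1^2 + 1 − 3 = 1.
Assume L[j] = j^3 + 2j^2 + j − 3.
Then L[j+1] = L[j] + (3j^2 + 7j + 4) = (j^3 + 2j^2 + j − 3) + (3j^2 + 7j + 4) = j^3 + 5j^2 + 8j + 1,
and (j+1)^3 + 2·(j+1)^2 + (j+1) − 3 = j^3 + 5j^2 + 8j + 1.
This completes the inductive step, so L[k] = k^3 + 2k^2 + k − 3 for all k ≥ 1.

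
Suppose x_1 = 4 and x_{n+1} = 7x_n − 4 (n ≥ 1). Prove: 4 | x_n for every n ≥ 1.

Base case: x_1 = 4 = 4·1, so 4 | x_1.
Assume 4 | x_k, so x_k = 4t for some integer t.
Then x_{k+1} = 7x_k − 4 = 7·(4t) − 4 = 4(7t − 1), so 4 | x_{k+1}.
This completes the inductive step, so 4 | x_n for all n ≥ 1.

4 | x_n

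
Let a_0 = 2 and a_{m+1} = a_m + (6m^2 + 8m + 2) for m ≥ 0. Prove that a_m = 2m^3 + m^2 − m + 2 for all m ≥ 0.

Base case: a_0 = 2, and 2·0^3 + 0^2 − 0 + 2 = 2.
Assume a_k = 2k^3 + k^2 − k + 2.
Then a_{k+1} = a_k + (6k^2 + 8k + 2) = (2k^3 + k^2 − k + 2) + (6k^2 + 8k + 2) = 2k^3 + 7k^2 + 7k + 4,
and 2·(k+1)^3 + (k+1)^2 − (k+1) + 2 = 2k^3 + 7k^2 + 7k + 4.
This completes the inductive step, so a_m = 2m^3 + m^2 − m + 2 for all m ≥ 0.

a_m = 2m^3 + m^2 − m + 2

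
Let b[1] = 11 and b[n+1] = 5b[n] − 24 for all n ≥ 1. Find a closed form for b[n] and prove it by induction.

Claim: b[n] = 5^n + 6.

Base case: b[1] = 11, and 5^1 + 6 = 5 + 6 = 11.
Assume b[r] = 5^r + 6 for some r ≥ 1.
Then b[r+1] = 5b[r] − 24 = 5·(5^r + 6) − 24 = 5^{r+1} + 30 − 24 = 5^{r+1} + 6.
Hence b[n] = 5^n + 6 for every n ≥ 1, by induction.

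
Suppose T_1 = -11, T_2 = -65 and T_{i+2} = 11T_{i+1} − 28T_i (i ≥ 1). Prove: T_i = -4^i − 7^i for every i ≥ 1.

Base cases: T_1 = -11 and -4^1 − 7^1 = -11; T_2 = -65 and -4^2 − 7^2 = -65.
Assume T_t = -4^t − 7^t for all 1 ≤ t ≤ j, where j ≥ 2.
Then T_{j+1} = 11T_j − 28T_{j−1} = 11·(-4^j − 7^j) − 28·(-4^{j−1} − 7^{j−1}) = -(11·4 − 28)4^{j−1} − (11·7 − 28)7^{j−1} = -16·4^{j−1} − 49·7^{j−1} = -4^{j+1} − 7^{j+1}.
By strong induction, T_i = -4^i − 7^i for all i ≥ 1.

T_i = -4^i − 7^i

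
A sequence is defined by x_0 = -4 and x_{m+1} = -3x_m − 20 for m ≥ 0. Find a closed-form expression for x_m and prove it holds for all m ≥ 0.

Claim: x_m = (-3)^m − 5.

Base case: x_0 = -4, and (-3)^0 − 5 = 1 − 5 = -4.
Assume x_j = (-3)^j − 5 for some j ≥ 0.
Then x_{j+1} = -3x_j − 20 = -3·((-3)^j − 5) − 20 = -3·(-3)^j + 15 − 20 = (-3)^{j+1} − 5.
This completes the inductive step, so x_m = (-3)^m − 5 for all m ≥ 0.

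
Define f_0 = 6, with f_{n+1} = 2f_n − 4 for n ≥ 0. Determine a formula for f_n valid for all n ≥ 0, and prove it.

Claim: f_n = 2^{n+1} + 4.

Base case: f_0 = 6, and 2^{0+1} + 4 = 2 + 4 = 6.
Assume f_m = 2^{m+1} + 4 for some m ≥ 0.
Then f_{m+1} = 2f_m − 4 = 2·(2^{m+1} + 4) − 4 = 2^{m+2} + 8 − 4 = 2^{m+2} + 4.
By induction, f_n = 2^{n+1} + 4 for all n ≥ 0.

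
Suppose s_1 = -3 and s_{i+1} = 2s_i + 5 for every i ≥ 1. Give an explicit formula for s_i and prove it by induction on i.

Claim: s_i = 2^i − 5.

Base case: s_1 = -3, and 2^1 − 5 = 2 − 5 = -3.
Assume s_m = 2^m − 5 for some m ≥ 1.
Then s_{m+1} = 2s_m + 5 = 2·(2^m − 5) + 5 = 2^{m+1} − 10 + 5 = 2^{m+1} − 5.
So the formula holds for m+1, and by induction s_i = 2^i − 5 for all i ≥ 1.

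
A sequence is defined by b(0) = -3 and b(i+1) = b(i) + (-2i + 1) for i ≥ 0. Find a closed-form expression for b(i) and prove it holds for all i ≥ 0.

Claim: b(i) = -i^2 + 2i − 3.

Base case: b(0) = -3, and -0^2 + 2·0 − 3 = -3.
Assume b(k) = -k^2 + 2k − 3.
Then b(k+1) = b(k) + (-2k + 1) = (-k^2 + 2k − 3) + (-2k + 1) = -k^2 − 2,
and -(k+1)^2 + 2·(k+1) − 3 = -k^2 − 2.
By induction, b(i) = -i^2 + 2i − 3 for all i ≥ 0.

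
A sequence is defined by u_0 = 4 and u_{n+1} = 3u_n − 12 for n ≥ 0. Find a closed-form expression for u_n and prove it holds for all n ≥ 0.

Claim: u_n = -2·3^n + 6.

Base case: u_0 = 4, and -2·3^0 + 6 = -2 + 6 = 4.
Assume u_j = -2·3^j + 6 for some j ≥ 0.
Then u_{j+1} = 3u_j − 12 = 3·(-2·3^j + 6) − 12 = -6·3^j + 18 − 12 = -2·3^{j+1} + 6.
Hence u_n = -2·3^n + 6 for every n ≥ 0, by induction.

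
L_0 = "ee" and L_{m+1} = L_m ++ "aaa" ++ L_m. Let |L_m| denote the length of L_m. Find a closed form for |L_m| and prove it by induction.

Claim: |L_m| = 5·2^m − 3.

Base case: |L_0| = 2, and 5·2^0 − 3 = 2.
Assume |L_j| = 5·2^j − 3.
Then |L_{j+1}| = |L_j| + 3 + |L_j| = 2|L_j| + 3 = 2(5·2^j − 3) + 3 = 5·2^{j+1} − 6 + 3 = 5·2^{j+1} − 3.
This completes the inductive step, so |L_m| = 5·2^m − 3 for all m ≥ 0.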